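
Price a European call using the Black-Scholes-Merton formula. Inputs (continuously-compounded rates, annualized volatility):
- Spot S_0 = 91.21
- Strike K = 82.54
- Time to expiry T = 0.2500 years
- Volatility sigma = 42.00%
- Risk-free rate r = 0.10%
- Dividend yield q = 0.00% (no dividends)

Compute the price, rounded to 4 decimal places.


d1 = (ln(S/K) + (r - q + 0.5*sigma^2) * T) / (sigma * sqrt(T)) = 0.58181674
d2 = d1 - sigma * sqrt(T) = 0.37181674
exp(-rT) = 0.99975003; exp(-qT) = 1.00000000
C = S_0 * exp(-qT) * N(d1) - K * exp(-rT) * N(d2)
N(d1) = 0.71965494; N(d2) = 0.64498535
C = 91.2100 * 1.00000000 * 0.71965494 - 82.5400 * 0.99975003 * 0.64498535 = 12.4159

Answer: Price = 12.4159


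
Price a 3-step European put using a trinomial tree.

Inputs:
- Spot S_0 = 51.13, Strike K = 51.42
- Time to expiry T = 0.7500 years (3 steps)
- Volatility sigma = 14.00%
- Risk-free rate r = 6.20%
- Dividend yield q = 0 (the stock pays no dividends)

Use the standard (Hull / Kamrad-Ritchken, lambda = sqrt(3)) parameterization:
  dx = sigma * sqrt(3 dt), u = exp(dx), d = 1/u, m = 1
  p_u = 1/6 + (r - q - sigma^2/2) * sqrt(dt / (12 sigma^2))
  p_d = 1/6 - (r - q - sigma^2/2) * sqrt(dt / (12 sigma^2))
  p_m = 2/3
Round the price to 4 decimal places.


Answer: Price = V(0,0) = 1.3355

Derivation:
dt = T/N = 0.250000; dx = sigma*sqrt(3*dt) = 0.121244
u = exp(dx) = 1.128900; d = 1/u = 0.885818
p_u = 0.220484, p_m = 0.666667, p_d = 0.112849
Discount per step: exp(-r*dt) = 0.984620
Stock lattice S(k, j) with j the centered position index:
  k=0: S(0,+0) = 51.1300
  k=1: S(1,-1) = 45.2919; S(1,+0) = 51.1300; S(1,+1) = 57.7206
  k=2: S(2,-2) = 40.1204; S(2,-1) = 45.2919; S(2,+0) = 51.1300; S(2,+1) = 57.7206; S(2,+2) = 65.1608
  k=3: S(3,-3) = 35.5394; S(3,-2) = 40.1204; S(3,-1) = 45.2919; S(3,+0) = 51.1300; S(3,+1) = 57.7206; S(3,+2) = 65.1608; S(3,+3) = 73.5600
Terminal payoffs V(N, j) = max(K - S_T, 0):
  V(3,-3) = 15.880643; V(3,-2) = 11.299626; V(3,-1) = 6.128116; V(3,+0) = 0.290000; V(3,+1) = 0.000000; V(3,+2) = 0.000000; V(3,+3) = 0.000000
Backward induction: V(k, j) = exp(-r*dt) * [p_u * V(k+1, j+1) + p_m * V(k+1, j) + p_d * V(k+1, j-1)]
  V(2,-2) = exp(-r*dt) * [p_u*6.128116 + p_m*11.299626 + p_d*15.880643] = 10.512148
  V(2,-1) = exp(-r*dt) * [p_u*0.290000 + p_m*6.128116 + p_d*11.299626] = 5.341075
  V(2,+0) = exp(-r*dt) * [p_u*0.000000 + p_m*0.290000 + p_d*6.128116] = 0.871277
  V(2,+1) = exp(-r*dt) * [p_u*0.000000 + p_m*0.000000 + p_d*0.290000] = 0.032223
  V(2,+2) = exp(-r*dt) * [p_u*0.000000 + p_m*0.000000 + p_d*0.000000] = 0.000000
  V(1,-1) = exp(-r*dt) * [p_u*0.871277 + p_m*5.341075 + p_d*10.512148] = 4.863143
  V(1,+0) = exp(-r*dt) * [p_u*0.032223 + p_m*0.871277 + p_d*5.341075] = 1.172380
  V(1,+1) = exp(-r*dt) * [p_u*0.000000 + p_m*0.032223 + p_d*0.871277] = 0.117962
  V(0,+0) = exp(-r*dt) * [p_u*0.117962 + p_m*1.172380 + p_d*4.863143] = 1.335536


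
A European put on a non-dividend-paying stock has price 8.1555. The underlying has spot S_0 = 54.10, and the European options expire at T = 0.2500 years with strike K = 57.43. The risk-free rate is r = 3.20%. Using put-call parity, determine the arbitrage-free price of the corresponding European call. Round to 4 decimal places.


Answer: Call price = 5.2831

Derivation:
Put-call parity: C - P = S_0 * exp(-qT) - K * exp(-rT).
S_0 * exp(-qT) = 54.1000 * 1.00000000 = 54.10000000
K * exp(-rT) = 57.4300 * 0.99203191 = 56.97239287
C = P + S*exp(-qT) - K*exp(-rT)
C = 8.1555 + 54.10000000 - 56.97239287 = 5.2831


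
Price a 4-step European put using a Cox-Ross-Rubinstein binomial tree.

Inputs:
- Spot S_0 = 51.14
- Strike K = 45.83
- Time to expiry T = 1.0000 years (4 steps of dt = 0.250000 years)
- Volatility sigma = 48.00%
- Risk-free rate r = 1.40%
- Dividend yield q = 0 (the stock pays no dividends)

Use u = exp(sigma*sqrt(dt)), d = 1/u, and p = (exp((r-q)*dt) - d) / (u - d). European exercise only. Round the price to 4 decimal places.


Answer: Price = V(0,0) = 6.6342

Derivation:
dt = T/N = 0.250000
u = exp(sigma*sqrt(dt)) = 1.271249; d = 1/u = 0.786628
p = (exp((r-q)*dt) - d) / (u - d) = 0.447521
Discount per step: exp(-r*dt) = 0.996506
Stock lattice S(k, i) with i counting down-moves:
  k=0: S(0,0) = 51.1400
  k=1: S(1,0) = 65.0117; S(1,1) = 40.2281
  k=2: S(2,0) = 82.6460; S(2,1) = 51.1400; S(2,2) = 31.6446
  k=3: S(3,0) = 105.0637; S(3,1) = 65.0117; S(3,2) = 40.2281; S(3,3) = 24.8925
  k=4: S(4,0) = 133.5622; S(4,1) = 82.6460; S(4,2) = 51.1400; S(4,3) = 31.6446; S(4,4) = 19.5811
Terminal payoffs V(N, i) = max(K - S_T, 0):
  V(4,0) = 0.000000; V(4,1) = 0.000000; V(4,2) = 0.000000; V(4,3) = 14.185417; V(4,4) = 26.248858
Backward induction: V(k, i) = exp(-r*dt) * [p * V(k+1, i) + (1-p) * V(k+1, i+1)].
  V(3,0) = exp(-r*dt) * [p*0.000000 + (1-p)*0.000000] = 0.000000
  V(3,1) = exp(-r*dt) * [p*0.000000 + (1-p)*0.000000] = 0.000000
  V(3,2) = exp(-r*dt) * [p*0.000000 + (1-p)*14.185417] = 7.809761
  V(3,3) = exp(-r*dt) * [p*14.185417 + (1-p)*26.248858] = 20.777365
  V(2,0) = exp(-r*dt) * [p*0.000000 + (1-p)*0.000000] = 0.000000
  V(2,1) = exp(-r*dt) * [p*0.000000 + (1-p)*7.809761] = 4.299653
  V(2,2) = exp(-r*dt) * [p*7.809761 + (1-p)*20.777365] = 14.921770
  V(1,0) = exp(-r*dt) * [p*0.000000 + (1-p)*4.299653] = 2.367168
  V(1,1) = exp(-r*dt) * [p*4.299653 + (1-p)*14.921770] = 10.132622
  V(0,0) = exp(-r*dt) * [p*2.367168 + (1-p)*10.132622] = 6.634157


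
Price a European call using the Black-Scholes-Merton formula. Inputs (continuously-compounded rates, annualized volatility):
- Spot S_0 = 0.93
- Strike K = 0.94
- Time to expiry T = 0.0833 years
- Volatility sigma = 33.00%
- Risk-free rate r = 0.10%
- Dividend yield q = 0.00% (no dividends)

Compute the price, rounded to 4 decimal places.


Answer: Price = 0.0308

Derivation:
d1 = (ln(S/K) + (r - q + 0.5*sigma^2) * T) / (sigma * sqrt(T)) = -0.06379741
d2 = d1 - sigma * sqrt(T) = -0.15904115
exp(-rT) = 0.99991670; exp(-qT) = 1.00000000
C = S_0 * exp(-qT) * N(d1) - K * exp(-rT) * N(d2)
N(d1) = 0.47456577; N(d2) = 0.43681823
C = 0.9300 * 1.00000000 * 0.47456577 - 0.9400 * 0.99991670 * 0.43681823 = 0.0308


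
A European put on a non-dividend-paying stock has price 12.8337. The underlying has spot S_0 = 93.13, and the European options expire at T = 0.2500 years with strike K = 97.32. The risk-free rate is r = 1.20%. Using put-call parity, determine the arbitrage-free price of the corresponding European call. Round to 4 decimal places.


Answer: Call price = 8.9352

Derivation:
Put-call parity: C - P = S_0 * exp(-qT) - K * exp(-rT).
S_0 * exp(-qT) = 93.1300 * 1.00000000 = 93.13000000
K * exp(-rT) = 97.3200 * 0.99700450 = 97.02847750
C = P + S*exp(-qT) - K*exp(-rT)
C = 12.8337 + 93.13000000 - 97.02847750 = 8.9352


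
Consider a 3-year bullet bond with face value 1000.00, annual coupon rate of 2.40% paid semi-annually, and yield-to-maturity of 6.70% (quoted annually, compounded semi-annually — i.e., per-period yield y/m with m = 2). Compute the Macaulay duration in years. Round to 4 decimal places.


Coupon per period c = face * coupon_rate / m = 12.000000
Periods per year m = 2; per-period yield y/m = 0.033500
Number of cashflows N = 6
Cashflows (t years, CF_t, discount factor 1/(1+y/m)^(m*t), PV):
  t = 0.5000: CF_t = 12.000000, DF = 0.967586, PV = 11.611030
  t = 1.0000: CF_t = 12.000000, DF = 0.936222, PV = 11.234669
  t = 1.5000: CF_t = 12.000000, DF = 0.905876, PV = 10.870507
  t = 2.0000: CF_t = 12.000000, DF = 0.876512, PV = 10.518149
  t = 2.5000: CF_t = 12.000000, DF = 0.848101, PV = 10.177212
  t = 3.0000: CF_t = 1012.000000, DF = 0.820611, PV = 830.457911
Price P = sum_t PV_t = 884.869479
Macaulay numerator sum_t t * PV_t:
  t * PV_t at t = 0.5000: 5.805515
  t * PV_t at t = 1.0000: 11.234669
  t * PV_t at t = 1.5000: 16.305761
  t * PV_t at t = 2.0000: 21.036298
  t * PV_t at t = 2.5000: 25.443031
  t * PV_t at t = 3.0000: 2491.373734
Macaulay duration D = (sum_t t * PV_t) / P = 2571.199008 / 884.869479 = 2.905738

Answer: Macaulay duration = 2.9057 years


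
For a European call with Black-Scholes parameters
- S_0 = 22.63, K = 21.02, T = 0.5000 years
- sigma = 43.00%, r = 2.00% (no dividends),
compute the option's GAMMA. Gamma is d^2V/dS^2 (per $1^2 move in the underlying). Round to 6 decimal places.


d1 = 0.4276420467; d2 = 0.1235861308
phi(d1) = 0.3640815517; exp(-qT) = 1.0000000000; exp(-rT) = 0.9900498337
Gamma = exp(-qT) * phi(d1) / (S * sigma * sqrt(T)) = 1.0000000000 * 0.3640815517 / (22.6300 * 0.4300 * 0.7071067812) = 0.052913

Answer: Gamma = 0.052913


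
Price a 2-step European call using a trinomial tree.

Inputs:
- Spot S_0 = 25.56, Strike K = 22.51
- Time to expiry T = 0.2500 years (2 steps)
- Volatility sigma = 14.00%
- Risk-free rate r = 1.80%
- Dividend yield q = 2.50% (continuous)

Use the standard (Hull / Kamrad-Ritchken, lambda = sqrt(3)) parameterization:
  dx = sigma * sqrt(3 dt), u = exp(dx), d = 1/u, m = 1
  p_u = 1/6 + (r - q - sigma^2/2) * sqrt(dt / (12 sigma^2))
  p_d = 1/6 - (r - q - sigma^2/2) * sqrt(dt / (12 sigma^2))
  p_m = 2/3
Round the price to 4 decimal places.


Answer: Price = V(0,0) = 3.0229

Derivation:
dt = T/N = 0.125000; dx = sigma*sqrt(3*dt) = 0.085732
u = exp(dx) = 1.089514; d = 1/u = 0.917840
p_u = 0.154419, p_m = 0.666667, p_d = 0.178914
Discount per step: exp(-r*dt) = 0.997753
Stock lattice S(k, j) with j the centered position index:
  k=0: S(0,+0) = 25.5600
  k=1: S(1,-1) = 23.4600; S(1,+0) = 25.5600; S(1,+1) = 27.8480
  k=2: S(2,-2) = 21.5325; S(2,-1) = 23.4600; S(2,+0) = 25.5600; S(2,+1) = 27.8480; S(2,+2) = 30.3408
Terminal payoffs V(N, j) = max(S_T - K, 0):
  V(2,-2) = 0.000000; V(2,-1) = 0.949992; V(2,+0) = 3.050000; V(2,+1) = 5.337989; V(2,+2) = 7.830787
Backward induction: V(k, j) = exp(-r*dt) * [p_u * V(k+1, j+1) + p_m * V(k+1, j) + p_d * V(k+1, j-1)]
  V(1,-1) = exp(-r*dt) * [p_u*3.050000 + p_m*0.949992 + p_d*0.000000] = 1.101825
  V(1,+0) = exp(-r*dt) * [p_u*5.337989 + p_m*3.050000 + p_d*0.949992] = 3.020784
  V(1,+1) = exp(-r*dt) * [p_u*7.830787 + p_m*5.337989 + p_d*3.050000] = 5.301630
  V(0,+0) = exp(-r*dt) * [p_u*5.301630 + p_m*3.020784 + p_d*1.101825] = 3.022852


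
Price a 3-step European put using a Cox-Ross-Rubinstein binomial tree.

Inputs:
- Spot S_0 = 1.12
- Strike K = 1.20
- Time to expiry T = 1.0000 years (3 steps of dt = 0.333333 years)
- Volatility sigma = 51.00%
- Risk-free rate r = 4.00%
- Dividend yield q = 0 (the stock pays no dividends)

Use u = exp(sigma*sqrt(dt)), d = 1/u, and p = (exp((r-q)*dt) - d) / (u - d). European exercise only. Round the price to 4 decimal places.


Answer: Price = V(0,0) = 0.2618

Derivation:
dt = T/N = 0.333333
u = exp(sigma*sqrt(dt)) = 1.342386; d = 1/u = 0.744942
p = (exp((r-q)*dt) - d) / (u - d) = 0.449382
Discount per step: exp(-r*dt) = 0.986755
Stock lattice S(k, i) with i counting down-moves:
  k=0: S(0,0) = 1.1200
  k=1: S(1,0) = 1.5035; S(1,1) = 0.8343
  k=2: S(2,0) = 2.0182; S(2,1) = 1.1200; S(2,2) = 0.6215
  k=3: S(3,0) = 2.7093; S(3,1) = 1.5035; S(3,2) = 0.8343; S(3,3) = 0.4630
Terminal payoffs V(N, i) = max(K - S_T, 0):
  V(3,0) = 0.000000; V(3,1) = 0.000000; V(3,2) = 0.365665; V(3,3) = 0.736995
Backward induction: V(k, i) = exp(-r*dt) * [p * V(k+1, i) + (1-p) * V(k+1, i+1)].
  V(2,0) = exp(-r*dt) * [p*0.000000 + (1-p)*0.000000] = 0.000000
  V(2,1) = exp(-r*dt) * [p*0.000000 + (1-p)*0.365665] = 0.198675
  V(2,2) = exp(-r*dt) * [p*0.365665 + (1-p)*0.736995] = 0.562575
  V(1,0) = exp(-r*dt) * [p*0.000000 + (1-p)*0.198675] = 0.107945
  V(1,1) = exp(-r*dt) * [p*0.198675 + (1-p)*0.562575] = 0.393759
  V(0,0) = exp(-r*dt) * [p*0.107945 + (1-p)*0.393759] = 0.261806


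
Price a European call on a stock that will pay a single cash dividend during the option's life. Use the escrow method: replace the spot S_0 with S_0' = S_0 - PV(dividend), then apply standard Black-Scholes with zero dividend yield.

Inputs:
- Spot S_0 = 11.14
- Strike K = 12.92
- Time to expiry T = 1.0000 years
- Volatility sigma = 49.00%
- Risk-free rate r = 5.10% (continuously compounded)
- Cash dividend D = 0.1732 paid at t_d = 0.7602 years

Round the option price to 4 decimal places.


Answer: Price = 1.6555

Derivation:
PV(D) = D * exp(-r * t_d) = 0.1732 * 0.96197174 = 0.16661351
S_0' = S_0 - PV(D) = 11.1400 - 0.16661351 = 10.97338649
d1 = (ln(S_0'/K) + (r + sigma^2/2)*T) / (sigma*sqrt(T)) = 0.01580905
d2 = d1 - sigma*sqrt(T) = -0.47419095
exp(-rT) = 0.95027867
N(d1) = 0.50630663; N(d2) = 0.31768187
C = S_0' * N(d1) - K * exp(-rT) * N(d2) = 10.97338649 * 0.50630663 - 12.9200 * 0.95027867 * 0.31768187 = 1.6555


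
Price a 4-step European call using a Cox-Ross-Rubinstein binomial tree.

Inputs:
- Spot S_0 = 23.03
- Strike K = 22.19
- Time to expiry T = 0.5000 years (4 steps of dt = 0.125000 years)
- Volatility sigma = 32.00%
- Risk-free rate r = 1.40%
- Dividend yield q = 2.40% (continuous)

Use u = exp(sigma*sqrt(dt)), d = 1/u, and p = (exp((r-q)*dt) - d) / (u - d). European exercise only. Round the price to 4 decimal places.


Answer: Price = V(0,0) = 2.4049

Derivation:
dt = T/N = 0.125000
u = exp(sigma*sqrt(dt)) = 1.119785; d = 1/u = 0.893028
p = (exp((r-q)*dt) - d) / (u - d) = 0.466237
Discount per step: exp(-r*dt) = 0.998252
Stock lattice S(k, i) with i counting down-moves:
  k=0: S(0,0) = 23.0300
  k=1: S(1,0) = 25.7887; S(1,1) = 20.5664
  k=2: S(2,0) = 28.8778; S(2,1) = 23.0300; S(2,2) = 18.3664
  k=3: S(3,0) = 32.3369; S(3,1) = 25.7887; S(3,2) = 20.5664; S(3,3) = 16.4017
  k=4: S(4,0) = 36.2104; S(4,1) = 28.8778; S(4,2) = 23.0300; S(4,3) = 18.3664; S(4,4) = 14.6472
Terminal payoffs V(N, i) = max(S_T - K, 0):
  V(4,0) = 14.020389; V(4,1) = 6.687764; V(4,2) = 0.840000; V(4,3) = 0.000000; V(4,4) = 0.000000
Backward induction: V(k, i) = exp(-r*dt) * [p * V(k+1, i) + (1-p) * V(k+1, i+1)].
  V(3,0) = exp(-r*dt) * [p*14.020389 + (1-p)*6.687764] = 10.088832
  V(3,1) = exp(-r*dt) * [p*6.687764 + (1-p)*0.840000] = 3.560207
  V(3,2) = exp(-r*dt) * [p*0.840000 + (1-p)*0.000000] = 0.390954
  V(3,3) = exp(-r*dt) * [p*0.000000 + (1-p)*0.000000] = 0.000000
  V(2,0) = exp(-r*dt) * [p*10.088832 + (1-p)*3.560207] = 6.592545
  V(2,1) = exp(-r*dt) * [p*3.560207 + (1-p)*0.390954] = 1.865309
  V(2,2) = exp(-r*dt) * [p*0.390954 + (1-p)*0.000000] = 0.181959
  V(1,0) = exp(-r*dt) * [p*6.592545 + (1-p)*1.865309] = 4.062206
  V(1,1) = exp(-r*dt) * [p*1.865309 + (1-p)*0.181959] = 0.965108
  V(0,0) = exp(-r*dt) * [p*4.062206 + (1-p)*0.965108] = 2.404877


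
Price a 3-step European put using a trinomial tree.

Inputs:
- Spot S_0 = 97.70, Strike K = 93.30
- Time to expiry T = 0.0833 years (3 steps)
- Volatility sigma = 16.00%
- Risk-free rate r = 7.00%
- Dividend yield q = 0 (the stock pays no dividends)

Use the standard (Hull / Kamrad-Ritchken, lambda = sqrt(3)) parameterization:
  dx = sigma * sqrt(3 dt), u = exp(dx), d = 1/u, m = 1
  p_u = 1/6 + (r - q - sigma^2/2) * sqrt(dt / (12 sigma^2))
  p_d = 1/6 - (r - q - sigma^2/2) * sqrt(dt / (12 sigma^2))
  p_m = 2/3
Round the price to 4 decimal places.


dt = T/N = 0.027767; dx = sigma*sqrt(3*dt) = 0.046179
u = exp(dx) = 1.047262; d = 1/u = 0.954871
p_u = 0.183863, p_m = 0.666667, p_d = 0.149470
Discount per step: exp(-r*dt) = 0.998058
Stock lattice S(k, j) with j the centered position index:
  k=0: S(0,+0) = 97.7000
  k=1: S(1,-1) = 93.2909; S(1,+0) = 97.7000; S(1,+1) = 102.3175
  k=2: S(2,-2) = 89.0808; S(2,-1) = 93.2909; S(2,+0) = 97.7000; S(2,+1) = 102.3175; S(2,+2) = 107.1532
  k=3: S(3,-3) = 85.0607; S(3,-2) = 89.0808; S(3,-1) = 93.2909; S(3,+0) = 97.7000; S(3,+1) = 102.3175; S(3,+2) = 107.1532; S(3,+3) = 112.2174
Terminal payoffs V(N, j) = max(K - S_T, 0):
  V(3,-3) = 8.239292; V(3,-2) = 4.219185; V(3,-1) = 0.009081; V(3,+0) = 0.000000; V(3,+1) = 0.000000; V(3,+2) = 0.000000; V(3,+3) = 0.000000
Backward induction: V(k, j) = exp(-r*dt) * [p_u * V(k+1, j+1) + p_m * V(k+1, j) + p_d * V(k+1, j-1)]
  V(2,-2) = exp(-r*dt) * [p_u*0.009081 + p_m*4.219185 + p_d*8.239292] = 4.038129
  V(2,-1) = exp(-r*dt) * [p_u*0.000000 + p_m*0.009081 + p_d*4.219185] = 0.635458
  V(2,+0) = exp(-r*dt) * [p_u*0.000000 + p_m*0.000000 + p_d*0.009081] = 0.001355
  V(2,+1) = exp(-r*dt) * [p_u*0.000000 + p_m*0.000000 + p_d*0.000000] = 0.000000
  V(2,+2) = exp(-r*dt) * [p_u*0.000000 + p_m*0.000000 + p_d*0.000000] = 0.000000
  V(1,-1) = exp(-r*dt) * [p_u*0.001355 + p_m*0.635458 + p_d*4.038129] = 1.025472
  V(1,+0) = exp(-r*dt) * [p_u*0.000000 + p_m*0.001355 + p_d*0.635458] = 0.095699
  V(1,+1) = exp(-r*dt) * [p_u*0.000000 + p_m*0.000000 + p_d*0.001355] = 0.000202
  V(0,+0) = exp(-r*dt) * [p_u*0.000202 + p_m*0.095699 + p_d*1.025472] = 0.216692

Answer: Price = V(0,0) = 0.2167


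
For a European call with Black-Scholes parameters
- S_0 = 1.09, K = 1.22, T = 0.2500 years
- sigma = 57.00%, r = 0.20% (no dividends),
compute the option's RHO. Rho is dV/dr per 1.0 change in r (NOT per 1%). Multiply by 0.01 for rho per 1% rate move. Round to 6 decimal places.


d1 = -0.2510900439; d2 = -0.5360900439
phi(d1) = 0.3865625302; exp(-qT) = 1.0000000000; exp(-rT) = 0.9995001250
N(d2) = 0.2959481603
Rho = K*T*exp(-rT)*N(d2) = 1.2200 * 0.2500 * 0.9995001250 * 0.2959481603 = 0.090219

Answer: Rho = 0.090219


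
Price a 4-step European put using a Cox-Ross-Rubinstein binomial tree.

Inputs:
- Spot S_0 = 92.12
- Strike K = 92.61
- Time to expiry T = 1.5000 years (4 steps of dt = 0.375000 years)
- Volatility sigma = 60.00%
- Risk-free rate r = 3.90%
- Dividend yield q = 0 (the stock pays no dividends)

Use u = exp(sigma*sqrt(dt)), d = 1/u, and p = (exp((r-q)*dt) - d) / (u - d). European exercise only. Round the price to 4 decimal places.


dt = T/N = 0.375000
u = exp(sigma*sqrt(dt)) = 1.444009; d = 1/u = 0.692516
p = (exp((r-q)*dt) - d) / (u - d) = 0.428768
Discount per step: exp(-r*dt) = 0.985481
Stock lattice S(k, i) with i counting down-moves:
  k=0: S(0,0) = 92.1200
  k=1: S(1,0) = 133.0221; S(1,1) = 63.7946
  k=2: S(2,0) = 192.0852; S(2,1) = 92.1200; S(2,2) = 44.1788
  k=3: S(3,0) = 277.3728; S(3,1) = 133.0221; S(3,2) = 63.7946; S(3,3) = 30.5945
  k=4: S(4,0) = 400.5289; S(4,1) = 192.0852; S(4,2) = 92.1200; S(4,3) = 44.1788; S(4,4) = 21.1872
Terminal payoffs V(N, i) = max(K - S_T, 0):
  V(4,0) = 0.000000; V(4,1) = 0.000000; V(4,2) = 0.490000; V(4,3) = 48.431195; V(4,4) = 71.422779
Backward induction: V(k, i) = exp(-r*dt) * [p * V(k+1, i) + (1-p) * V(k+1, i+1)].
  V(3,0) = exp(-r*dt) * [p*0.000000 + (1-p)*0.000000] = 0.000000
  V(3,1) = exp(-r*dt) * [p*0.000000 + (1-p)*0.490000] = 0.275840
  V(3,2) = exp(-r*dt) * [p*0.490000 + (1-p)*48.431195] = 27.470831
  V(3,3) = exp(-r*dt) * [p*48.431195 + (1-p)*71.422779] = 60.670891
  V(2,0) = exp(-r*dt) * [p*0.000000 + (1-p)*0.275840] = 0.155281
  V(2,1) = exp(-r*dt) * [p*0.275840 + (1-p)*27.470831] = 15.580943
  V(2,2) = exp(-r*dt) * [p*27.470831 + (1-p)*60.670891] = 45.761586
  V(1,0) = exp(-r*dt) * [p*0.155281 + (1-p)*15.580943] = 8.836725
  V(1,1) = exp(-r*dt) * [p*15.580943 + (1-p)*45.761586] = 32.344576
  V(0,0) = exp(-r*dt) * [p*8.836725 + (1-p)*32.344576] = 21.941903

Answer: Price = V(0,0) = 21.9419


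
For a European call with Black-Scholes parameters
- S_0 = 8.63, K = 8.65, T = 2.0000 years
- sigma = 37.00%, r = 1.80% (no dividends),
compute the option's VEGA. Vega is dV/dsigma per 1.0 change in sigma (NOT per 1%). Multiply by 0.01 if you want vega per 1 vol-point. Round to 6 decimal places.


Answer: Vega = 4.616976

Derivation:
d1 = 0.3260052446; d2 = -0.1972537735
phi(d1) = 0.3782960295; exp(-qT) = 1.0000000000; exp(-rT) = 0.9646402935
Vega = S * exp(-qT) * phi(d1) * sqrt(T) = 8.6300 * 1.0000000000 * 0.3782960295 * 1.4142135624 = 4.616976


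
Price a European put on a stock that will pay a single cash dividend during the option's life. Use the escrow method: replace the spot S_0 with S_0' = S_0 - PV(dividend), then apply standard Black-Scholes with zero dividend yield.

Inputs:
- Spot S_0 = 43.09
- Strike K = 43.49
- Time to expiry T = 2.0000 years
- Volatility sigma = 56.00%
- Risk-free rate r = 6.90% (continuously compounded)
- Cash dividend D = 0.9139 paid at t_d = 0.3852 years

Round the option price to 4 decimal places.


PV(D) = D * exp(-r * t_d) = 0.9139 * 0.97377131 = 0.88992960
S_0' = S_0 - PV(D) = 43.0900 - 0.88992960 = 42.20007040
d1 = (ln(S_0'/K) + (r + sigma^2/2)*T) / (sigma*sqrt(T)) = 0.53221258
d2 = d1 - sigma*sqrt(T) = -0.25974701
exp(-rT) = 0.87109869
N(-d1) = 0.29728938; N(-d2) = 0.60247054
P = K * exp(-rT) * N(-d2) - S_0' * N(-d1) = 43.4900 * 0.87109869 * 0.60247054 - 42.20007040 * 0.29728938 = 10.2784

Answer: Price = 10.2784


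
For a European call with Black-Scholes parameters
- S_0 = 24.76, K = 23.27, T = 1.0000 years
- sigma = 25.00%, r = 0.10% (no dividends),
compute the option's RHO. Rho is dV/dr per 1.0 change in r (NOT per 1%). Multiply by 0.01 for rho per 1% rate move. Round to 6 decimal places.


d1 = 0.3772578820; d2 = 0.1272578820
phi(d1) = 0.3715394282; exp(-qT) = 1.0000000000; exp(-rT) = 0.9990004998
N(d2) = 0.5506318527
Rho = K*T*exp(-rT)*N(d2) = 23.2700 * 1.0000 * 0.9990004998 * 0.5506318527 = 12.800396

Answer: Rho = 12.800396


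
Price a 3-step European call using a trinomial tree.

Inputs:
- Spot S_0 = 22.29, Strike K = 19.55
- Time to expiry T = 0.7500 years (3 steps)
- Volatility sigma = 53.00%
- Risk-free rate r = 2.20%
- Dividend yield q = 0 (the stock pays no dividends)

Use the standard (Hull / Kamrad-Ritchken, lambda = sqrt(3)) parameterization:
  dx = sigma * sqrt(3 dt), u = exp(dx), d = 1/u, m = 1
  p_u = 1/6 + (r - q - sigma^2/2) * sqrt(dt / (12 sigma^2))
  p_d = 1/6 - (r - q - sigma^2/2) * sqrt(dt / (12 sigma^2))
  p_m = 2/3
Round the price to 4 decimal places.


Answer: Price = V(0,0) = 5.4786

Derivation:
dt = T/N = 0.250000; dx = sigma*sqrt(3*dt) = 0.458993
u = exp(dx) = 1.582480; d = 1/u = 0.631919
p_u = 0.134409, p_m = 0.666667, p_d = 0.198925
Discount per step: exp(-r*dt) = 0.994515
Stock lattice S(k, j) with j the centered position index:
  k=0: S(0,+0) = 22.2900
  k=1: S(1,-1) = 14.0855; S(1,+0) = 22.2900; S(1,+1) = 35.2735
  k=2: S(2,-2) = 8.9009; S(2,-1) = 14.0855; S(2,+0) = 22.2900; S(2,+1) = 35.2735; S(2,+2) = 55.8196
  k=3: S(3,-3) = 5.6246; S(3,-2) = 8.9009; S(3,-1) = 14.0855; S(3,+0) = 22.2900; S(3,+1) = 35.2735; S(3,+2) = 55.8196; S(3,+3) = 88.3334
Terminal payoffs V(N, j) = max(S_T - K, 0):
  V(3,-3) = 0.000000; V(3,-2) = 0.000000; V(3,-1) = 0.000000; V(3,+0) = 2.740000; V(3,+1) = 15.723487; V(3,+2) = 36.269601; V(3,+3) = 68.783422
Backward induction: V(k, j) = exp(-r*dt) * [p_u * V(k+1, j+1) + p_m * V(k+1, j) + p_d * V(k+1, j-1)]
  V(2,-2) = exp(-r*dt) * [p_u*0.000000 + p_m*0.000000 + p_d*0.000000] = 0.000000
  V(2,-1) = exp(-r*dt) * [p_u*2.740000 + p_m*0.000000 + p_d*0.000000] = 0.366260
  V(2,+0) = exp(-r*dt) * [p_u*15.723487 + p_m*2.740000 + p_d*0.000000] = 3.918428
  V(2,+1) = exp(-r*dt) * [p_u*36.269601 + p_m*15.723487 + p_d*2.740000] = 15.815102
  V(2,+2) = exp(-r*dt) * [p_u*68.783422 + p_m*36.269601 + p_d*15.723487] = 36.352119
  V(1,-1) = exp(-r*dt) * [p_u*3.918428 + p_m*0.366260 + p_d*0.000000] = 0.766615
  V(1,+0) = exp(-r*dt) * [p_u*15.815102 + p_m*3.918428 + p_d*0.366260] = 4.784442
  V(1,+1) = exp(-r*dt) * [p_u*36.352119 + p_m*15.815102 + p_d*3.918428] = 16.120006
  V(0,+0) = exp(-r*dt) * [p_u*16.120006 + p_m*4.784442 + p_d*0.766615] = 5.478578


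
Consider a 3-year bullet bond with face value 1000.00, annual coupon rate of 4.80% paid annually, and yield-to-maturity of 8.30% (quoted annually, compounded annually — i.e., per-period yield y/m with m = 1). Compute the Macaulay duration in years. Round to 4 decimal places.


Coupon per period c = face * coupon_rate / m = 48.000000
Periods per year m = 1; per-period yield y/m = 0.083000
Number of cashflows N = 3
Cashflows (t years, CF_t, discount factor 1/(1+y/m)^(m*t), PV):
  t = 1.0000: CF_t = 48.000000, DF = 0.923361, PV = 44.321330
  t = 2.0000: CF_t = 48.000000, DF = 0.852596, PV = 40.924589
  t = 3.0000: CF_t = 1048.000000, DF = 0.787254, PV = 825.041725
Price P = sum_t PV_t = 910.287643
Macaulay numerator sum_t t * PV_t:
  t * PV_t at t = 1.0000: 44.321330
  t * PV_t at t = 2.0000: 81.849178
  t * PV_t at t = 3.0000: 2475.125175
Macaulay duration D = (sum_t t * PV_t) / P = 2601.295682 / 910.287643 = 2.857663

Answer: Macaulay duration = 2.8577 years


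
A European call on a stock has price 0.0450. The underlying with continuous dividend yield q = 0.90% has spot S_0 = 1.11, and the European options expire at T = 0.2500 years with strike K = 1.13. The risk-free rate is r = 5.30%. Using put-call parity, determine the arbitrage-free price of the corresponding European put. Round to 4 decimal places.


Put-call parity: C - P = S_0 * exp(-qT) - K * exp(-rT).
S_0 * exp(-qT) = 1.1100 * 0.99775253 = 1.10750531
K * exp(-rT) = 1.1300 * 0.98683739 = 1.11512626
P = C - S*exp(-qT) + K*exp(-rT)
P = 0.0450 - 1.10750531 + 1.11512626 = 0.0526

Answer: Put price = 0.0526


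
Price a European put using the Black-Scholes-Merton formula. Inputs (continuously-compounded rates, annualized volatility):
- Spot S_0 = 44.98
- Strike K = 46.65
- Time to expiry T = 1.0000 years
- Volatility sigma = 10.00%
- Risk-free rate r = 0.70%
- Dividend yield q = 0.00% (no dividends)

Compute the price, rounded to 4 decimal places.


Answer: Price = 2.5711

Derivation:
d1 = (ln(S/K) + (r - q + 0.5*sigma^2) * T) / (sigma * sqrt(T)) = -0.24454981
d2 = d1 - sigma * sqrt(T) = -0.34454981
exp(-rT) = 0.99302444; exp(-qT) = 1.00000000
P = K * exp(-rT) * N(-d2) - S_0 * exp(-qT) * N(-d1)
N(-d1) = 0.59659748; N(-d2) = 0.63478358
P = 46.6500 * 0.99302444 * 0.63478358 - 44.9800 * 1.00000000 * 0.59659748 = 2.5711


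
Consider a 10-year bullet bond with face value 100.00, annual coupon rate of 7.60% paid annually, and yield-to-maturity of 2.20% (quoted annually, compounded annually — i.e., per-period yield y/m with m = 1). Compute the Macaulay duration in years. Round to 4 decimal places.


Answer: Macaulay duration = 7.8640 years

Derivation:
Coupon per period c = face * coupon_rate / m = 7.600000
Periods per year m = 1; per-period yield y/m = 0.022000
Number of cashflows N = 10
Cashflows (t years, CF_t, discount factor 1/(1+y/m)^(m*t), PV):
  t = 1.0000: CF_t = 7.600000, DF = 0.978474, PV = 7.436399
  t = 2.0000: CF_t = 7.600000, DF = 0.957411, PV = 7.276320
  t = 3.0000: CF_t = 7.600000, DF = 0.936801, PV = 7.119687
  t = 4.0000: CF_t = 7.600000, DF = 0.916635, PV = 6.966426
  t = 5.0000: CF_t = 7.600000, DF = 0.896903, PV = 6.816463
  t = 6.0000: CF_t = 7.600000, DF = 0.877596, PV = 6.669729
  t = 7.0000: CF_t = 7.600000, DF = 0.858704, PV = 6.526154
  t = 8.0000: CF_t = 7.600000, DF = 0.840220, PV = 6.385669
  t = 9.0000: CF_t = 7.600000, DF = 0.822133, PV = 6.248209
  t = 10.0000: CF_t = 107.600000, DF = 0.804435, PV = 86.557223
Price P = sum_t PV_t = 148.002280
Macaulay numerator sum_t t * PV_t:
  t * PV_t at t = 1.0000: 7.436399
  t * PV_t at t = 2.0000: 14.552640
  t * PV_t at t = 3.0000: 21.359061
  t * PV_t at t = 4.0000: 27.865703
  t * PV_t at t = 5.0000: 34.082317
  t * PV_t at t = 6.0000: 40.018377
  t * PV_t at t = 7.0000: 45.683078
  t * PV_t at t = 8.0000: 51.085355
  t * PV_t at t = 9.0000: 56.233879
  t * PV_t at t = 10.0000: 865.572228
Macaulay duration D = (sum_t t * PV_t) / P = 1163.889037 / 148.002280 = 7.863994


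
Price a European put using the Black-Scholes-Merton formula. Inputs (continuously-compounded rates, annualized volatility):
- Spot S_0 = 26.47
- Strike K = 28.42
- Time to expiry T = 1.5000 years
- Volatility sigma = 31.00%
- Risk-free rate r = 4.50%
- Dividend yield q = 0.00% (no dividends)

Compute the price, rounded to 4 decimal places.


Answer: Price = 4.0402

Derivation:
d1 = (ln(S/K) + (r - q + 0.5*sigma^2) * T) / (sigma * sqrt(T)) = 0.18040332
d2 = d1 - sigma * sqrt(T) = -0.19926759
exp(-rT) = 0.93472772; exp(-qT) = 1.00000000
P = K * exp(-rT) * N(-d2) - S_0 * exp(-qT) * N(-d1)
N(-d1) = 0.42841797; N(-d2) = 0.57897328
P = 28.4200 * 0.93472772 * 0.57897328 - 26.4700 * 1.00000000 * 0.42841797 = 4.0402


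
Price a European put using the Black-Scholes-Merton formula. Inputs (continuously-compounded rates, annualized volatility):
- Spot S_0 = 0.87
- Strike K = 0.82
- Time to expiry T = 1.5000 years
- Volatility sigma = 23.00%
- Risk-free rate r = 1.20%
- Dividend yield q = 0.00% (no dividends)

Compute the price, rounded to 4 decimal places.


Answer: Price = 0.0650

Derivation:
d1 = (ln(S/K) + (r - q + 0.5*sigma^2) * T) / (sigma * sqrt(T)) = 0.41486501
d2 = d1 - sigma * sqrt(T) = 0.13317369
exp(-rT) = 0.98216103; exp(-qT) = 1.00000000
P = K * exp(-rT) * N(-d2) - S_0 * exp(-qT) * N(-d1)
N(-d1) = 0.33912036; N(-d2) = 0.44702801
P = 0.8200 * 0.98216103 * 0.44702801 - 0.8700 * 1.00000000 * 0.33912036 = 0.0650


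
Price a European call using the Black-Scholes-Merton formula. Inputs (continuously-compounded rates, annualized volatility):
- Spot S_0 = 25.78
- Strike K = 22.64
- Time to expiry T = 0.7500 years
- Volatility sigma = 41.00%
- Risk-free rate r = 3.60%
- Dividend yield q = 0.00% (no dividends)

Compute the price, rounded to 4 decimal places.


d1 = (ln(S/K) + (r - q + 0.5*sigma^2) * T) / (sigma * sqrt(T)) = 0.61936516
d2 = d1 - sigma * sqrt(T) = 0.26429474
exp(-rT) = 0.97336124; exp(-qT) = 1.00000000
C = S_0 * exp(-qT) * N(d1) - K * exp(-rT) * N(d2)
N(d1) = 0.73216209; N(d2) = 0.60422359
C = 25.7800 * 1.00000000 * 0.73216209 - 22.6400 * 0.97336124 * 0.60422359 = 5.5599

Answer: Price = 5.5599


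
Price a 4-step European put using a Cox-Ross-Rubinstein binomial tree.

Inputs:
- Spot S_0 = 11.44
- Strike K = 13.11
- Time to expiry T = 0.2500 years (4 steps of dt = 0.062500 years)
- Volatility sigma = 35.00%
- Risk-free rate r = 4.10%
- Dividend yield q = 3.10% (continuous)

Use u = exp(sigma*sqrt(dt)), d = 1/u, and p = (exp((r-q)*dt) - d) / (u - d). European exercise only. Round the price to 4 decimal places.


dt = T/N = 0.062500
u = exp(sigma*sqrt(dt)) = 1.091442; d = 1/u = 0.916219
p = (exp((r-q)*dt) - d) / (u - d) = 0.481707
Discount per step: exp(-r*dt) = 0.997441
Stock lattice S(k, i) with i counting down-moves:
  k=0: S(0,0) = 11.4400
  k=1: S(1,0) = 12.4861; S(1,1) = 10.4815
  k=2: S(2,0) = 13.6279; S(2,1) = 11.4400; S(2,2) = 9.6034
  k=3: S(3,0) = 14.8740; S(3,1) = 12.4861; S(3,2) = 10.4815; S(3,3) = 8.7988
  k=4: S(4,0) = 16.2341; S(4,1) = 13.6279; S(4,2) = 11.4400; S(4,3) = 9.6034; S(4,4) = 8.0616
Terminal payoffs V(N, i) = max(K - S_T, 0):
  V(4,0) = 0.000000; V(4,1) = 0.000000; V(4,2) = 1.670000; V(4,3) = 3.506612; V(4,4) = 5.048368
Backward induction: V(k, i) = exp(-r*dt) * [p * V(k+1, i) + (1-p) * V(k+1, i+1)].
  V(3,0) = exp(-r*dt) * [p*0.000000 + (1-p)*0.000000] = 0.000000
  V(3,1) = exp(-r*dt) * [p*0.000000 + (1-p)*1.670000] = 0.863334
  V(3,2) = exp(-r*dt) * [p*1.670000 + (1-p)*3.506612] = 2.615193
  V(3,3) = exp(-r*dt) * [p*3.506612 + (1-p)*5.048368] = 4.294674
  V(2,0) = exp(-r*dt) * [p*0.000000 + (1-p)*0.863334] = 0.446315
  V(2,1) = exp(-r*dt) * [p*0.863334 + (1-p)*2.615193] = 1.766777
  V(2,2) = exp(-r*dt) * [p*2.615193 + (1-p)*4.294674] = 3.476736
  V(1,0) = exp(-r*dt) * [p*0.446315 + (1-p)*1.766777] = 1.127808
  V(1,1) = exp(-r*dt) * [p*1.766777 + (1-p)*3.476736] = 2.646247
  V(0,0) = exp(-r*dt) * [p*1.127808 + (1-p)*2.646247] = 1.909904

Answer: Price = V(0,0) = 1.9099


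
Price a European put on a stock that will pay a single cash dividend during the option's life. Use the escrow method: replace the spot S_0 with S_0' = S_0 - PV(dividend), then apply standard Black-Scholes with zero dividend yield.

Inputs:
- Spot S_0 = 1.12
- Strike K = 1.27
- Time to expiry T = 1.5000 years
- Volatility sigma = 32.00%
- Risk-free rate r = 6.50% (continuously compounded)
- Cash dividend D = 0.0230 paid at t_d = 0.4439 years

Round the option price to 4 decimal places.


Answer: Price = 0.2032

Derivation:
PV(D) = D * exp(-r * t_d) = 0.0230 * 0.97155879 = 0.02234585
S_0' = S_0 - PV(D) = 1.1200 - 0.02234585 = 1.09765415
d1 = (ln(S_0'/K) + (r + sigma^2/2)*T) / (sigma*sqrt(T)) = 0.07261311
d2 = d1 - sigma*sqrt(T) = -0.31930525
exp(-rT) = 0.90710234
N(-d1) = 0.47105700; N(-d2) = 0.62525248
P = K * exp(-rT) * N(-d2) - S_0' * N(-d1) = 1.2700 * 0.90710234 * 0.62525248 - 1.09765415 * 0.47105700 = 0.2032


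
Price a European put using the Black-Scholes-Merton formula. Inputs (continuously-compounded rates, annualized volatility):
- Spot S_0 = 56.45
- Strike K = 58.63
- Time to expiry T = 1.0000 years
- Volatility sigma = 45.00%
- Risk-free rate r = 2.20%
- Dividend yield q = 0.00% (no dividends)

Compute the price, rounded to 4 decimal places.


Answer: Price = 10.5881

Derivation:
d1 = (ln(S/K) + (r - q + 0.5*sigma^2) * T) / (sigma * sqrt(T)) = 0.18968618
d2 = d1 - sigma * sqrt(T) = -0.26031382
exp(-rT) = 0.97824024; exp(-qT) = 1.00000000
P = K * exp(-rT) * N(-d2) - S_0 * exp(-qT) * N(-d1)
N(-d1) = 0.42477753; N(-d2) = 0.60268914
P = 58.6300 * 0.97824024 * 0.60268914 - 56.4500 * 1.00000000 * 0.42477753 = 10.5881


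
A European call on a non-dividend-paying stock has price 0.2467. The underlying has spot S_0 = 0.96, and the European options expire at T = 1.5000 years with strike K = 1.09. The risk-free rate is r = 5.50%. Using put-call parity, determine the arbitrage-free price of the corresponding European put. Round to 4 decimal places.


Put-call parity: C - P = S_0 * exp(-qT) - K * exp(-rT).
S_0 * exp(-qT) = 0.9600 * 1.00000000 = 0.96000000
K * exp(-rT) = 1.0900 * 0.92081144 = 1.00368447
P = C - S*exp(-qT) + K*exp(-rT)
P = 0.2467 - 0.96000000 + 1.00368447 = 0.2904

Answer: Put price = 0.2904


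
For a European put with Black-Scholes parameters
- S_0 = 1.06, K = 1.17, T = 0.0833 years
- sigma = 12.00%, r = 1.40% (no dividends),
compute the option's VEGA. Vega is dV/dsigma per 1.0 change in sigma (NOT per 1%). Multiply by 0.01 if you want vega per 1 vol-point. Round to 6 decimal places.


Answer: Vega = 0.002423

Derivation:
d1 = -2.7998104864; d2 = -2.8344445737
phi(d1) = 0.0079196528; exp(-qT) = 1.0000000000; exp(-rT) = 0.9988344797
Vega = S * exp(-qT) * phi(d1) * sqrt(T) = 1.0600 * 1.0000000000 * 0.0079196528 * 0.2886173938 = 0.002423


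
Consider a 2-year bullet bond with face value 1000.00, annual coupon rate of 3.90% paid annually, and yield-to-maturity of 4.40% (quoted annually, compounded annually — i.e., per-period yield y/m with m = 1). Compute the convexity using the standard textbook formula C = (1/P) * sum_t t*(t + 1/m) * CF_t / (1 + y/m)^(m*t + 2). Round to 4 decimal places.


Coupon per period c = face * coupon_rate / m = 39.000000
Periods per year m = 1; per-period yield y/m = 0.044000
Number of cashflows N = 2
Cashflows (t years, CF_t, discount factor 1/(1+y/m)^(m*t), PV):
  t = 1.0000: CF_t = 39.000000, DF = 0.957854, PV = 37.356322
  t = 2.0000: CF_t = 1039.000000, DF = 0.917485, PV = 953.266981
Price P = sum_t PV_t = 990.623303
Convexity numerator sum_t t*(t + 1/m) * CF_t / (1+y/m)^(m*t + 2):
  t = 1.0000: term = 68.547735
  t = 2.0000: term = 5247.649298
Convexity = (1/P) * sum = 5316.197032 / 990.623303 = 5.366517

Answer: Convexity = 5.3665


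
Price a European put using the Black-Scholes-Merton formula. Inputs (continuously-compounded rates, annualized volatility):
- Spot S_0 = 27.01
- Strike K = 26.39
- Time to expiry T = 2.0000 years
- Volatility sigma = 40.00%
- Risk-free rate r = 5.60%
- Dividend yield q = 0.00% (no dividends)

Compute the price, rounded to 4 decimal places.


d1 = (ln(S/K) + (r - q + 0.5*sigma^2) * T) / (sigma * sqrt(T)) = 0.52188373
d2 = d1 - sigma * sqrt(T) = -0.04380170
exp(-rT) = 0.89404426; exp(-qT) = 1.00000000
P = K * exp(-rT) * N(-d2) - S_0 * exp(-qT) * N(-d1)
N(-d1) = 0.30087564; N(-d2) = 0.51746876
P = 26.3900 * 0.89404426 * 0.51746876 - 27.0100 * 1.00000000 * 0.30087564 = 4.0824

Answer: Price = 4.0824


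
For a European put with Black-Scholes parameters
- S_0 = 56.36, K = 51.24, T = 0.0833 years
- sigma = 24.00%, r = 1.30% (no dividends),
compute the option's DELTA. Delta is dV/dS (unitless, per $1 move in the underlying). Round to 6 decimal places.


d1 = 1.4252021321; d2 = 1.3559339576
phi(d1) = 0.1444908505; exp(-qT) = 1.0000000000; exp(-rT) = 0.9989176861
N(-d1) = 0.0770493901
Delta = -exp(-qT) * N(-d1) = -1.0000000000 * 0.0770493901 = -0.077049

Answer: Delta = -0.077049


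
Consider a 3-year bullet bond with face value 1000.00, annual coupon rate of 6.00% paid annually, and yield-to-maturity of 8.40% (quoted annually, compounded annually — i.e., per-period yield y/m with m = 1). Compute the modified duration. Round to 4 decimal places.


Answer: Modified duration = 2.6085

Derivation:
Coupon per period c = face * coupon_rate / m = 60.000000
Periods per year m = 1; per-period yield y/m = 0.084000
Number of cashflows N = 3
Cashflows (t years, CF_t, discount factor 1/(1+y/m)^(m*t), PV):
  t = 1.0000: CF_t = 60.000000, DF = 0.922509, PV = 55.350554
  t = 2.0000: CF_t = 60.000000, DF = 0.851023, PV = 51.061396
  t = 3.0000: CF_t = 1060.000000, DF = 0.785077, PV = 832.181427
Price P = sum_t PV_t = 938.593376
First compute Macaulay numerator sum_t t * PV_t:
  t * PV_t at t = 1.0000: 55.350554
  t * PV_t at t = 2.0000: 102.122792
  t * PV_t at t = 3.0000: 2496.544280
Macaulay duration D = 2654.017626 / 938.593376 = 2.827654
Modified duration = D / (1 + y/m) = 2.827654 / (1 + 0.084000) = 2.608537


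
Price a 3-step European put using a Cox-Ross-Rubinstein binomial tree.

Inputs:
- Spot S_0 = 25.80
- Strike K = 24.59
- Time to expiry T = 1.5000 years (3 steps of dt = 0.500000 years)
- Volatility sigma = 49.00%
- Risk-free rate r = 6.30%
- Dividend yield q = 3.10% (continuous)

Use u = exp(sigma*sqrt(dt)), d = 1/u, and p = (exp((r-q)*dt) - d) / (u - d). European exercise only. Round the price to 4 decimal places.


Answer: Price = V(0,0) = 4.9091

Derivation:
dt = T/N = 0.500000
u = exp(sigma*sqrt(dt)) = 1.414084; d = 1/u = 0.707171
p = (exp((r-q)*dt) - d) / (u - d) = 0.437051
Discount per step: exp(-r*dt) = 0.968991
Stock lattice S(k, i) with i counting down-moves:
  k=0: S(0,0) = 25.8000
  k=1: S(1,0) = 36.4834; S(1,1) = 18.2450
  k=2: S(2,0) = 51.5906; S(2,1) = 25.8000; S(2,2) = 12.9024
  k=3: S(3,0) = 72.9534; S(3,1) = 36.4834; S(3,2) = 18.2450; S(3,3) = 9.1242
Terminal payoffs V(N, i) = max(K - S_T, 0):
  V(3,0) = 0.000000; V(3,1) = 0.000000; V(3,2) = 6.344980; V(3,3) = 15.465825
Backward induction: V(k, i) = exp(-r*dt) * [p * V(k+1, i) + (1-p) * V(k+1, i+1)].
  V(2,0) = exp(-r*dt) * [p*0.000000 + (1-p)*0.000000] = 0.000000
  V(2,1) = exp(-r*dt) * [p*0.000000 + (1-p)*6.344980] = 3.461137
  V(2,2) = exp(-r*dt) * [p*6.344980 + (1-p)*15.465825] = 11.123577
  V(1,0) = exp(-r*dt) * [p*0.000000 + (1-p)*3.461137] = 1.888023
  V(1,1) = exp(-r*dt) * [p*3.461137 + (1-p)*11.123577] = 7.533611
  V(0,0) = exp(-r*dt) * [p*1.888023 + (1-p)*7.533611] = 4.909101


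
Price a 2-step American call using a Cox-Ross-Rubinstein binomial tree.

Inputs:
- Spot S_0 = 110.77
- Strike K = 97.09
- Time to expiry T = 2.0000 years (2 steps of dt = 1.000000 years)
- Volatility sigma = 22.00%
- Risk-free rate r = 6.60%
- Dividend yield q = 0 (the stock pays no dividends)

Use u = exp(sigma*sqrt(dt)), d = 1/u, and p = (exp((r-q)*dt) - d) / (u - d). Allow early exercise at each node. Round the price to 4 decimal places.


dt = T/N = 1.000000
u = exp(sigma*sqrt(dt)) = 1.246077; d = 1/u = 0.802519
p = (exp((r-q)*dt) - d) / (u - d) = 0.599038
Discount per step: exp(-r*dt) = 0.936131
Stock lattice S(k, i) with i counting down-moves:
  k=0: S(0,0) = 110.7700
  k=1: S(1,0) = 138.0279; S(1,1) = 88.8950
  k=2: S(2,0) = 171.9934; S(2,1) = 110.7700; S(2,2) = 71.3399
Terminal payoffs V(N, i) = max(S_T - K, 0):
  V(2,0) = 74.903379; V(2,1) = 13.680000; V(2,2) = 0.000000
Backward induction: V(k, i) = exp(-r*dt) * [p * V(k+1, i) + (1-p) * V(k+1, i+1)]; then take max(V_cont, immediate exercise) for American.
  V(1,0) = exp(-r*dt) * [p*74.903379 + (1-p)*13.680000] = 47.138974; exercise = 40.937919; V(1,0) = max -> 47.138974
  V(1,1) = exp(-r*dt) * [p*13.680000 + (1-p)*0.000000] = 7.671439; exercise = 0.000000; V(1,1) = max -> 7.671439
  V(0,0) = exp(-r*dt) * [p*47.138974 + (1-p)*7.671439] = 29.313983; exercise = 13.680000; V(0,0) = max -> 29.313983

Answer: Price = V(0,0) = 29.3140


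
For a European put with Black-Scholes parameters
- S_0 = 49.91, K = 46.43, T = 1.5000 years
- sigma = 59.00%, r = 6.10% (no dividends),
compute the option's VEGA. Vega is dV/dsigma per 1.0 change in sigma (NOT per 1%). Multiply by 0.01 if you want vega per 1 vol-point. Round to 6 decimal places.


d1 = 0.5879475376; d2 = -0.1346519366
phi(d1) = 0.3356186658; exp(-qT) = 1.0000000000; exp(-rT) = 0.9125613162
Vega = S * exp(-qT) * phi(d1) * sqrt(T) = 49.9100 * 1.0000000000 * 0.3356186658 * 1.2247448714 = 20.515368

Answer: Vega = 20.515368
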